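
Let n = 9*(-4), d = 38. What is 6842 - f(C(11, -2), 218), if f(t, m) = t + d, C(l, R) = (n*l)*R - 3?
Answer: 6015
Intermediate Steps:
n = -36
C(l, R) = -3 - 36*R*l (C(l, R) = (-36*l)*R - 3 = -36*R*l - 3 = -3 - 36*R*l)
f(t, m) = 38 + t (f(t, m) = t + 38 = 38 + t)
6842 - f(C(11, -2), 218) = 6842 - (38 + (-3 - 36*(-2)*11)) = 6842 - (38 + (-3 + 792)) = 6842 - (38 + 789) = 6842 - 1*827 = 6842 - 827 = 6015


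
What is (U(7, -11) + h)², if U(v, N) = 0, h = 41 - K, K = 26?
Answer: 225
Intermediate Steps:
h = 15 (h = 41 - 1*26 = 41 - 26 = 15)
(U(7, -11) + h)² = (0 + 15)² = 15² = 225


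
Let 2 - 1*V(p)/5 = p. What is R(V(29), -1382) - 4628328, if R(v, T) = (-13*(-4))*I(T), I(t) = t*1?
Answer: -4700192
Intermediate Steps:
I(t) = t
V(p) = 10 - 5*p
R(v, T) = 52*T (R(v, T) = (-13*(-4))*T = 52*T)
R(V(29), -1382) - 4628328 = 52*(-1382) - 4628328 = -71864 - 4628328 = -4700192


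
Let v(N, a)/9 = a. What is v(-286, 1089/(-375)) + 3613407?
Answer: 451672608/125 ≈ 3.6134e+6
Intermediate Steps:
v(N, a) = 9*a
v(-286, 1089/(-375)) + 3613407 = 9*(1089/(-375)) + 3613407 = 9*(1089*(-1/375)) + 3613407 = 9*(-363/125) + 3613407 = -3267/125 + 3613407 = 451672608/125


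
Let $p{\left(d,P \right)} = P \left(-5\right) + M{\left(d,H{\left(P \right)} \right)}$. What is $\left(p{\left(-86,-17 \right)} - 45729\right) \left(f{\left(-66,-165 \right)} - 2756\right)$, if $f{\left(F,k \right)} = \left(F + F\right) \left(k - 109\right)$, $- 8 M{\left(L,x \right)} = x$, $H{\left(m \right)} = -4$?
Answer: $-1525040622$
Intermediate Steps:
$M{\left(L,x \right)} = - \frac{x}{8}$
$f{\left(F,k \right)} = 2 F \left(-109 + k\right)$ ($f{\left(F,k \right)} = 2 F \left(k - 109\right) = 2 F \left(-109 + k\right)$)
$p{\left(d,P \right)} = \frac{1}{2} - 5 P$ ($p{\left(d,P \right)} = P \left(-5\right) - - \frac{1}{2} = - 5 P + \frac{1}{2} = \frac{1}{2} - 5 P$)
$\left(p{\left(-86,-17 \right)} - 45729\right) \left(f{\left(-66,-165 \right)} - 2756\right) = \left(\left(\frac{1}{2} - -85\right) - 45729\right) \left(2 \left(-66\right) \left(-109 - 165\right) - 2756\right) = \left(\left(\frac{1}{2} + 85\right) - 45729\right) \left(2 \left(-66\right) \left(-274\right) - 2756\right) = \left(\frac{171}{2} - 45729\right) \left(36168 - 2756\right) = \left(- \frac{91287}{2}\right) 33412 = -1525040622$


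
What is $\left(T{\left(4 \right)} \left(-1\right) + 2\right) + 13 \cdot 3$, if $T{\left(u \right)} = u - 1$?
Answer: $38$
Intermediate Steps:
$T{\left(u \right)} = -1 + u$
$\left(T{\left(4 \right)} \left(-1\right) + 2\right) + 13 \cdot 3 = \left(\left(-1 + 4\right) \left(-1\right) + 2\right) + 13 \cdot 3 = \left(3 \left(-1\right) + 2\right) + 39 = \left(-3 + 2\right) + 39 = -1 + 39 = 38$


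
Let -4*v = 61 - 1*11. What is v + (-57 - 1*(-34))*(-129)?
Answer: 5909/2 ≈ 2954.5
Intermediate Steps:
v = -25/2 (v = -(61 - 1*11)/4 = -(61 - 11)/4 = -1/4*50 = -25/2 ≈ -12.500)
v + (-57 - 1*(-34))*(-129) = -25/2 + (-57 - 1*(-34))*(-129) = -25/2 + (-57 + 34)*(-129) = -25/2 - 23*(-129) = -25/2 + 2967 = 5909/2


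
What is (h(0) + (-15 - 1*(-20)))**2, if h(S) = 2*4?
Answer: 169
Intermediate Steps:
h(S) = 8
(h(0) + (-15 - 1*(-20)))**2 = (8 + (-15 - 1*(-20)))**2 = (8 + (-15 + 20))**2 = (8 + 5)**2 = 13**2 = 169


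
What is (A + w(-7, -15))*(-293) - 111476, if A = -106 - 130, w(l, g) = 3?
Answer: -43207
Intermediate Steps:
A = -236
(A + w(-7, -15))*(-293) - 111476 = (-236 + 3)*(-293) - 111476 = -233*(-293) - 111476 = 68269 - 111476 = -43207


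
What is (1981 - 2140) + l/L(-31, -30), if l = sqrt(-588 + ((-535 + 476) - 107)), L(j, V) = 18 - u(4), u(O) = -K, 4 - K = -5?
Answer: -159 + I*sqrt(754)/27 ≈ -159.0 + 1.017*I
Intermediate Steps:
K = 9 (K = 4 - 1*(-5) = 4 + 5 = 9)
u(O) = -9 (u(O) = -1*9 = -9)
L(j, V) = 27 (L(j, V) = 18 - 1*(-9) = 18 + 9 = 27)
l = I*sqrt(754) (l = sqrt(-588 + (-59 - 107)) = sqrt(-588 - 166) = sqrt(-754) = I*sqrt(754) ≈ 27.459*I)
(1981 - 2140) + l/L(-31, -30) = (1981 - 2140) + (I*sqrt(754))/27 = -159 + (I*sqrt(754))*(1/27) = -159 + I*sqrt(754)/27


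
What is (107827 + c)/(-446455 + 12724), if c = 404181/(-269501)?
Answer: -29059080146/116890938231 ≈ -0.24860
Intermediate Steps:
c = -404181/269501 (c = 404181*(-1/269501) = -404181/269501 ≈ -1.4997)
(107827 + c)/(-446455 + 12724) = (107827 - 404181/269501)/(-446455 + 12724) = (29059080146/269501)/(-433731) = (29059080146/269501)*(-1/433731) = -29059080146/116890938231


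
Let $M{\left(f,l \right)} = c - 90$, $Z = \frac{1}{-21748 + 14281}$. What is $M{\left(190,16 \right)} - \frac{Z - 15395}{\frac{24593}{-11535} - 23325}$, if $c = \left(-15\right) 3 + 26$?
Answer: $- \frac{36721628684319}{334868153426} \approx -109.66$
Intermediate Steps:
$Z = - \frac{1}{7467}$ ($Z = \frac{1}{-7467} = - \frac{1}{7467} \approx -0.00013392$)
$c = -19$ ($c = -45 + 26 = -19$)
$M{\left(f,l \right)} = -109$ ($M{\left(f,l \right)} = -19 - 90 = -109$)
$M{\left(190,16 \right)} - \frac{Z - 15395}{\frac{24593}{-11535} - 23325} = -109 - \frac{- \frac{1}{7467} - 15395}{\frac{24593}{-11535} - 23325} = -109 - - \frac{114954466}{7467 \left(24593 \left(- \frac{1}{11535}\right) - 23325\right)} = -109 - - \frac{114954466}{7467 \left(- \frac{24593}{11535} - 23325\right)} = -109 - - \frac{114954466}{7467 \left(- \frac{269078468}{11535}\right)} = -109 - \left(- \frac{114954466}{7467}\right) \left(- \frac{11535}{269078468}\right) = -109 - \frac{220999960885}{334868153426} = - \frac{36721628684319}{334868153426}$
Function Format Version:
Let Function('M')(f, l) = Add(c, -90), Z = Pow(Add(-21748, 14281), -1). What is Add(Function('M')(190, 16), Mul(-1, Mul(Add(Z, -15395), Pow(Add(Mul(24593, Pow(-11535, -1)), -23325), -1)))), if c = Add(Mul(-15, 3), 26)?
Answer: Rational(-36721628684319, 334868153426) ≈ -109.66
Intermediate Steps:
Z = Rational(-1, 7467) (Z = Pow(-7467, -1) = Rational(-1, 7467) ≈ -0.00013392)
c = -19 (c = Add(-45, 26) = -19)
Function('M')(f, l) = -109 (Function('M')(f, l) = Add(-19, -90) = -109)
Add(Function('M')(190, 16), Mul(-1, Mul(Add(Z, -15395), Pow(Add(Mul(24593, Pow(-11535, -1)), -23325), -1)))) = Add(-109, Mul(-1, Mul(Add(Rational(-1, 7467), -15395), Pow(Add(Mul(24593, Pow(-11535, -1)), -23325), -1)))) = Add(-109, Mul(-1, Mul(Rational(-114954466, 7467), Pow(Add(Mul(24593, Rational(-1, 11535)), -23325), -1)))) = Add(-109, Mul(-1, Mul(Rational(-114954466, 7467), Pow(Add(Rational(-24593, 11535), -23325), -1)))) = Add(-109, Mul(-1, Mul(Rational(-114954466, 7467), Pow(Rational(-269078468, 11535), -1)))) = Add(-109, Mul(-1, Mul(Rational(-114954466, 7467), Rational(-11535, 269078468)))) = Add(-109, Mul(-1, Rational(220999960885, 334868153426))) = Add(-109, Rational(-220999960885, 334868153426)) = Rational(-36721628684319, 334868153426)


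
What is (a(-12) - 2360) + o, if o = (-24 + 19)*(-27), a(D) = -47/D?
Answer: -26653/12 ≈ -2221.1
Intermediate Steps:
o = 135 (o = -5*(-27) = 135)
(a(-12) - 2360) + o = (-47/(-12) - 2360) + 135 = (-47*(-1/12) - 2360) + 135 = (47/12 - 2360) + 135 = -28273/12 + 135 = -26653/12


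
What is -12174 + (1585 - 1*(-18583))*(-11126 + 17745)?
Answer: 133479818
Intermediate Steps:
-12174 + (1585 - 1*(-18583))*(-11126 + 17745) = -12174 + (1585 + 18583)*6619 = -12174 + 20168*6619 = -12174 + 133491992 = 133479818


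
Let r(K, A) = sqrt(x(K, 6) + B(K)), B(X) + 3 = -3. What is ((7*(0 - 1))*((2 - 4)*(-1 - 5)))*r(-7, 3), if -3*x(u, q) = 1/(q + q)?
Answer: -14*I*sqrt(217) ≈ -206.23*I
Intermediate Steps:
B(X) = -6 (B(X) = -3 - 3 = -6)
x(u, q) = -1/(6*q) (x(u, q) = -1/(3*(q + q)) = -1/(2*q)/3 = -1/(6*q))
r(K, A) = I*sqrt(217)/6 (r(K, A) = sqrt(-1/6/6 - 6) = sqrt(-1/6*1/6 - 6) = sqrt(-1/36 - 6) = sqrt(-217/36) = I*sqrt(217)/6)
((7*(0 - 1))*((2 - 4)*(-1 - 5)))*r(-7, 3) = ((7*(0 - 1))*((2 - 4)*(-1 - 5)))*(I*sqrt(217)/6) = ((7*(-1))*(-2*(-6)))*(I*sqrt(217)/6) = (-7*12)*(I*sqrt(217)/6) = -14*I*sqrt(217)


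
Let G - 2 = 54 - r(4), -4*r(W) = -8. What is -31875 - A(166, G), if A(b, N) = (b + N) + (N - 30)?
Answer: -32119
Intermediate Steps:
r(W) = 2 (r(W) = -1/4*(-8) = 2)
G = 54 (G = 2 + (54 - 1*2) = 2 + (54 - 2) = 2 + 52 = 54)
A(b, N) = -30 + b + 2*N (A(b, N) = (N + b) + (-30 + N) = -30 + b + 2*N)
-31875 - A(166, G) = -31875 - (-30 + 166 + 2*54) = -31875 - (-30 + 166 + 108) = -31875 - 1*244 = -31875 - 244 = -32119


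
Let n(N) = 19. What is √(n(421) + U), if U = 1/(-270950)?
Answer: √55794555062/54190 ≈ 4.3589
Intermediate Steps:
U = -1/270950 ≈ -3.6907e-6
√(n(421) + U) = √(19 - 1/270950) = √(5148049/270950) = √55794555062/54190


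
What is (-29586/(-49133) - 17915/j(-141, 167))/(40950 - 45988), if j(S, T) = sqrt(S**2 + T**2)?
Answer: -14793/123766027 + 3583*sqrt(47770)/48133052 ≈ 0.016150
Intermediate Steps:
(-29586/(-49133) - 17915/j(-141, 167))/(40950 - 45988) = (-29586/(-49133) - 17915/sqrt((-141)**2 + 167**2))/(40950 - 45988) = (-29586*(-1/49133) - 17915/sqrt(19881 + 27889))/(-5038) = (29586/49133 - 17915*sqrt(47770)/47770)*(-1/5038) = (29586/49133 - 3583*sqrt(47770)/9554)*(-1/5038) = -14793/123766027 + 3583*sqrt(47770)/48133052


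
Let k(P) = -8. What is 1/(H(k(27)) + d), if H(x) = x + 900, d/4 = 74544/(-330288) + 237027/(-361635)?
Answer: 829470145/736963900084 ≈ 0.0011255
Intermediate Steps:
d = -2923469256/829470145 (d = 4*(74544/(-330288) + 237027/(-361635)) = 4*(74544*(-1/330288) + 237027*(-1/361635)) = 4*(-1553/6881 - 79009/120545) = 4*(-730867314/829470145) = -2923469256/829470145 ≈ -3.5245)
H(x) = 900 + x
1/(H(k(27)) + d) = 1/((900 - 8) - 2923469256/829470145) = 1/(892 - 2923469256/829470145) = 1/(736963900084/829470145) = 829470145/736963900084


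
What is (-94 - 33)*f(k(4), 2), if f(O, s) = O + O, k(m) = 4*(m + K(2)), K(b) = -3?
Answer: -1016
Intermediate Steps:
k(m) = -12 + 4*m (k(m) = 4*(m - 3) = 4*(-3 + m) = -12 + 4*m)
f(O, s) = 2*O
(-94 - 33)*f(k(4), 2) = (-94 - 33)*(2*(-12 + 4*4)) = -254*(-12 + 16) = -254*4 = -127*8 = -1016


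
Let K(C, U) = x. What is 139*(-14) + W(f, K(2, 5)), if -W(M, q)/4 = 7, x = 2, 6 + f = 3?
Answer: -1974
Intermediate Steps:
f = -3 (f = -6 + 3 = -3)
K(C, U) = 2
W(M, q) = -28 (W(M, q) = -4*7 = -28)
139*(-14) + W(f, K(2, 5)) = 139*(-14) - 28 = -1946 - 28 = -1974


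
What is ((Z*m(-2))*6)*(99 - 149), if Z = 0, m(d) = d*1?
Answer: 0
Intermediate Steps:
m(d) = d
((Z*m(-2))*6)*(99 - 149) = ((0*(-2))*6)*(99 - 149) = (0*6)*(-50) = 0*(-50) = 0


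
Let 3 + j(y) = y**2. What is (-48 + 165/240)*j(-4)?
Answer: -9841/16 ≈ -615.06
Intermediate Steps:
j(y) = -3 + y**2
(-48 + 165/240)*j(-4) = (-48 + 165/240)*(-3 + (-4)**2) = (-48 + 165*(1/240))*(-3 + 16) = (-48 + 11/16)*13 = -757/16*13 = -9841/16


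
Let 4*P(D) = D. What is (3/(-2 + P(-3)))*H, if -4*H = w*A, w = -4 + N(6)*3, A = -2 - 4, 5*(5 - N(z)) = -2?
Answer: -1098/55 ≈ -19.964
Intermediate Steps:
N(z) = 27/5 (N(z) = 5 - ⅕*(-2) = 5 + ⅖ = 27/5)
A = -6
P(D) = D/4
w = 61/5 (w = -4 + (27/5)*3 = -4 + 81/5 = 61/5 ≈ 12.200)
H = 183/10 (H = -61*(-6)/20 = -¼*(-366/5) = 183/10 ≈ 18.300)
(3/(-2 + P(-3)))*H = (3/(-2 + (¼)*(-3)))*(183/10) = (3/(-2 - ¾))*(183/10) = (3/(-11/4))*(183/10) = -4/11*3*(183/10) = -12/11*183/10 = -1098/55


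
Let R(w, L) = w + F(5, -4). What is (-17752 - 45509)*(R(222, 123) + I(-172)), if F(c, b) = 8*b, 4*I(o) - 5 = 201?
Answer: -30555063/2 ≈ -1.5278e+7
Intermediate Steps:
I(o) = 103/2 (I(o) = 5/4 + (1/4)*201 = 5/4 + 201/4 = 103/2)
R(w, L) = -32 + w (R(w, L) = w + 8*(-4) = w - 32 = -32 + w)
(-17752 - 45509)*(R(222, 123) + I(-172)) = (-17752 - 45509)*((-32 + 222) + 103/2) = -63261*(190 + 103/2) = -63261*483/2 = -30555063/2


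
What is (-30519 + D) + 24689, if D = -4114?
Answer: -9944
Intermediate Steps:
(-30519 + D) + 24689 = (-30519 - 4114) + 24689 = -34633 + 24689 = -9944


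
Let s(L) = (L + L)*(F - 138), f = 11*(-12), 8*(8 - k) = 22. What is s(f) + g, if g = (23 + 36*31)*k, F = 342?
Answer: -191505/4 ≈ -47876.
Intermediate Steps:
k = 21/4 (k = 8 - ⅛*22 = 8 - 11/4 = 21/4 ≈ 5.2500)
f = -132
s(L) = 408*L (s(L) = (L + L)*(342 - 138) = (2*L)*204 = 408*L)
g = 23919/4 (g = (23 + 36*31)*(21/4) = (23 + 1116)*(21/4) = 1139*(21/4) = 23919/4 ≈ 5979.8)
s(f) + g = 408*(-132) + 23919/4 = -53856 + 23919/4 = -191505/4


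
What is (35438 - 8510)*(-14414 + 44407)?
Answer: 807651504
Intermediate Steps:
(35438 - 8510)*(-14414 + 44407) = 26928*29993 = 807651504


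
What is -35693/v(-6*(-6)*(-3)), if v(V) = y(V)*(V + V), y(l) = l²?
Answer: 35693/2519424 ≈ 0.014167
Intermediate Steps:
v(V) = 2*V³ (v(V) = V²*(V + V) = V²*(2*V) = 2*V³)
-35693/v(-6*(-6)*(-3)) = -35693/(2*(-6*(-6)*(-3))³) = -35693/(2*(36*(-3))³) = -35693/(2*(-108)³) = -35693/(2*(-1259712)) = -35693/(-2519424) = -35693*(-1/2519424) = 35693/2519424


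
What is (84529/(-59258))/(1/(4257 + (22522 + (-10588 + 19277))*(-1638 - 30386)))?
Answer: 84486465598903/59258 ≈ 1.4257e+9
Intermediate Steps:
(84529/(-59258))/(1/(4257 + (22522 + (-10588 + 19277))*(-1638 - 30386))) = (84529*(-1/59258))/(1/(4257 + (22522 + 8689)*(-32024))) = -84529/(59258*(1/(4257 + 31211*(-32024)))) = -84529/(59258*(1/(4257 - 999501064))) = -84529/(59258*(1/(-999496807))) = -84529/(59258*(-1/999496807)) = -84529/59258*(-999496807) = 84486465598903/59258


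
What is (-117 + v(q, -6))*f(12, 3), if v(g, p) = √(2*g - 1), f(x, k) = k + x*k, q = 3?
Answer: -4563 + 39*√5 ≈ -4475.8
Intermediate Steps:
f(x, k) = k + k*x
v(g, p) = √(-1 + 2*g)
(-117 + v(q, -6))*f(12, 3) = (-117 + √(-1 + 2*3))*(3*(1 + 12)) = (-117 + √(-1 + 6))*(3*13) = (-117 + √5)*39 = -4563 + 39*√5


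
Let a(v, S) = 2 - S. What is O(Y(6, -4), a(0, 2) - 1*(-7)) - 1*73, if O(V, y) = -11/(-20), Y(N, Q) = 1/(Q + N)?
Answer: -1449/20 ≈ -72.450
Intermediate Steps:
Y(N, Q) = 1/(N + Q)
O(V, y) = 11/20 (O(V, y) = -11*(-1)/20 = -1*(-11/20) = 11/20)
O(Y(6, -4), a(0, 2) - 1*(-7)) - 1*73 = 11/20 - 1*73 = 11/20 - 73 = -1449/20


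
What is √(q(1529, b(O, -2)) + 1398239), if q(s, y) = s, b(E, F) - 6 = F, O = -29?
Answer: 2*√349942 ≈ 1183.1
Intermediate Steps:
b(E, F) = 6 + F
√(q(1529, b(O, -2)) + 1398239) = √(1529 + 1398239) = √1399768 = 2*√349942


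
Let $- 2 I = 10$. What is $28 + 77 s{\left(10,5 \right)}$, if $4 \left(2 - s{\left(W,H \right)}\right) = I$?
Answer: $\frac{1113}{4} \approx 278.25$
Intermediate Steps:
$I = -5$ ($I = \left(- \frac{1}{2}\right) 10 = -5$)
$s{\left(W,H \right)} = \frac{13}{4}$ ($s{\left(W,H \right)} = 2 - - \frac{5}{4} = 2 + \frac{5}{4} = \frac{13}{4}$)
$28 + 77 s{\left(10,5 \right)} = 28 + 77 \cdot \frac{13}{4} = 28 + \frac{1001}{4} = \frac{1113}{4}$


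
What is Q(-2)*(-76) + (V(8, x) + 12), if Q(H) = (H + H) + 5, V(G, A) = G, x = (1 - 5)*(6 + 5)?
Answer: -56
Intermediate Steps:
x = -44 (x = -4*11 = -44)
Q(H) = 5 + 2*H (Q(H) = 2*H + 5 = 5 + 2*H)
Q(-2)*(-76) + (V(8, x) + 12) = (5 + 2*(-2))*(-76) + (8 + 12) = (5 - 4)*(-76) + 20 = 1*(-76) + 20 = -76 + 20 = -56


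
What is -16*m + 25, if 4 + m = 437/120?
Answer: 461/15 ≈ 30.733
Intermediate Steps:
m = -43/120 (m = -4 + 437/120 = -43/120 ≈ -0.35833)
-16*m + 25 = -16*(-43/120) + 25 = 86/15 + 25 = 461/15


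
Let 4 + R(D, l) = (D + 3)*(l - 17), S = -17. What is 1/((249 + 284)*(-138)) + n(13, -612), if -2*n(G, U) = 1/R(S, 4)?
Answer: -36955/13092612 ≈ -0.0028226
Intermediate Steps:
R(D, l) = -4 + (-17 + l)*(3 + D) (R(D, l) = -4 + (D + 3)*(l - 17) = -4 + (3 + D)*(-17 + l) = -4 + (-17 + l)*(3 + D))
n(G, U) = -1/356 (n(G, U) = -1/(2*(-55 - 17*(-17) + 3*4 - 17*4)) = -1/(2*(-55 + 289 + 12 - 68)) = -½/178 = -½*1/178 = -1/356)
1/((249 + 284)*(-138)) + n(13, -612) = 1/((249 + 284)*(-138)) - 1/356 = 1/(533*(-138)) - 1/356 = 1/(-73554) - 1/356 = -1/73554 - 1/356 = -36955/13092612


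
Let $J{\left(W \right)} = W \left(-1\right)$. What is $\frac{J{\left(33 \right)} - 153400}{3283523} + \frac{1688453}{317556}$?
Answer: $\frac{5495350690171}{1042702429788} \approx 5.2703$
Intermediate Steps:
$J{\left(W \right)} = - W$
$\frac{J{\left(33 \right)} - 153400}{3283523} + \frac{1688453}{317556} = \frac{\left(-1\right) 33 - 153400}{3283523} + \frac{1688453}{317556} = \left(-33 - 153400\right) \frac{1}{3283523} + 1688453 \cdot \frac{1}{317556} = \left(-153433\right) \frac{1}{3283523} + \frac{1688453}{317556} = - \frac{153433}{3283523} + \frac{1688453}{317556} = \frac{5495350690171}{1042702429788}$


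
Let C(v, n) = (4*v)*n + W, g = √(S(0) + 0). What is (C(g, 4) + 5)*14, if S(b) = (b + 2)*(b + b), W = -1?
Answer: 56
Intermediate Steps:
S(b) = 2*b*(2 + b) (S(b) = (2 + b)*(2*b) = 2*b*(2 + b))
g = 0 (g = √(2*0*(2 + 0) + 0) = √(2*0*2 + 0) = √(0 + 0) = √0 = 0)
C(v, n) = -1 + 4*n*v (C(v, n) = (4*v)*n - 1 = 4*n*v - 1 = -1 + 4*n*v)
(C(g, 4) + 5)*14 = ((-1 + 4*4*0) + 5)*14 = ((-1 + 0) + 5)*14 = (-1 + 5)*14 = 4*14 = 56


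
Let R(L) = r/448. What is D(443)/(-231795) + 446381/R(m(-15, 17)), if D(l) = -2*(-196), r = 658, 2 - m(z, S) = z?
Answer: 3311004266216/10894365 ≈ 3.0392e+5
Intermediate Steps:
m(z, S) = 2 - z
D(l) = 392
R(L) = 47/32 (R(L) = 658/448 = 658*(1/448) = 47/32)
D(443)/(-231795) + 446381/R(m(-15, 17)) = 392/(-231795) + 446381/(47/32) = 392*(-1/231795) + 446381*(32/47) = -392/231795 + 14284192/47 = 3311004266216/10894365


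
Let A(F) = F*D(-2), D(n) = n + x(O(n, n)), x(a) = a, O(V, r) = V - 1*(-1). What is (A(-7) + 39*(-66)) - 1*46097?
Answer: -48650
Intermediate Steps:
O(V, r) = 1 + V (O(V, r) = V + 1 = 1 + V)
D(n) = 1 + 2*n (D(n) = n + (1 + n) = 1 + 2*n)
A(F) = -3*F (A(F) = F*(1 + 2*(-2)) = F*(1 - 4) = F*(-3) = -3*F)
(A(-7) + 39*(-66)) - 1*46097 = (-3*(-7) + 39*(-66)) - 1*46097 = (21 - 2574) - 46097 = -2553 - 46097 = -48650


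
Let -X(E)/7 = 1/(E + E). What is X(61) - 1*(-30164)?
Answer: 3680001/122 ≈ 30164.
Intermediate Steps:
X(E) = -7/(2*E) (X(E) = -7/(E + E) = -7*1/(2*E) = -7/(2*E))
X(61) - 1*(-30164) = -7/2/61 - 1*(-30164) = -7/2*1/61 + 30164 = -7/122 + 30164 = 3680001/122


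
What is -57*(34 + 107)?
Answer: -8037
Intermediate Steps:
-57*(34 + 107) = -57*141 = -8037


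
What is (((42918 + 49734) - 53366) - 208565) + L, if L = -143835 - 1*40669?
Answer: -353783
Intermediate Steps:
L = -184504 (L = -143835 - 40669 = -184504)
(((42918 + 49734) - 53366) - 208565) + L = (((42918 + 49734) - 53366) - 208565) - 184504 = ((92652 - 53366) - 208565) - 184504 = (39286 - 208565) - 184504 = -169279 - 184504 = -353783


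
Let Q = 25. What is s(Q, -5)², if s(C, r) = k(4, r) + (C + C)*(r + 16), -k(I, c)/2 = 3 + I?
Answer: 287296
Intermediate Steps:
k(I, c) = -6 - 2*I (k(I, c) = -2*(3 + I) = -6 - 2*I)
s(C, r) = -14 + 2*C*(16 + r) (s(C, r) = (-6 - 2*4) + (C + C)*(r + 16) = (-6 - 8) + (2*C)*(16 + r) = -14 + 2*C*(16 + r))
s(Q, -5)² = (-14 + 32*25 + 2*25*(-5))² = (-14 + 800 - 250)² = 536² = 287296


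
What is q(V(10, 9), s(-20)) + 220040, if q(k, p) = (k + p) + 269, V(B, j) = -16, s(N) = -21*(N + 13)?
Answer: 220440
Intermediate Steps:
s(N) = -273 - 21*N (s(N) = -21*(13 + N) = -273 - 21*N)
q(k, p) = 269 + k + p
q(V(10, 9), s(-20)) + 220040 = (269 - 16 + (-273 - 21*(-20))) + 220040 = (269 - 16 + (-273 + 420)) + 220040 = (269 - 16 + 147) + 220040 = 400 + 220040 = 220440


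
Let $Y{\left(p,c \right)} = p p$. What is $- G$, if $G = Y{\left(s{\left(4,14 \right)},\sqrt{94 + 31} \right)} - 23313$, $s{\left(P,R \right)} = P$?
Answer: $23297$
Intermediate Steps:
$Y{\left(p,c \right)} = p^{2}$
$G = -23297$ ($G = 4^{2} - 23313 = 16 - 23313 = -23297$)
$- G = \left(-1\right) \left(-23297\right) = 23297$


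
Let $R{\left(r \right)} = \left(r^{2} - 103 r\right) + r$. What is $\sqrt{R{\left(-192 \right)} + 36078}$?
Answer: $\sqrt{92526} \approx 304.18$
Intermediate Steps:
$R{\left(r \right)} = r^{2} - 102 r$
$\sqrt{R{\left(-192 \right)} + 36078} = \sqrt{- 192 \left(-102 - 192\right) + 36078} = \sqrt{\left(-192\right) \left(-294\right) + 36078} = \sqrt{56448 + 36078} = \sqrt{92526}$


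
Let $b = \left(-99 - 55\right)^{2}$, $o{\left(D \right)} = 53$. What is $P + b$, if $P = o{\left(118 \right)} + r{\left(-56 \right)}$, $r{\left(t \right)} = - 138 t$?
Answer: $31497$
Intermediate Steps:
$b = 23716$ ($b = \left(-154\right)^{2} = 23716$)
$P = 7781$ ($P = 53 - -7728 = 53 + 7728 = 7781$)
$P + b = 7781 + 23716 = 31497$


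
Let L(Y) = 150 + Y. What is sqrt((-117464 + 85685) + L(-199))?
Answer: 2*I*sqrt(7957) ≈ 178.4*I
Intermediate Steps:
sqrt((-117464 + 85685) + L(-199)) = sqrt((-117464 + 85685) + (150 - 199)) = sqrt(-31779 - 49) = sqrt(-31828) = 2*I*sqrt(7957)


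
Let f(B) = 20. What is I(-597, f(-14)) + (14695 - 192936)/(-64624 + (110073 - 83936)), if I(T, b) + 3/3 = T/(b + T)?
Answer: 103614797/22206999 ≈ 4.6659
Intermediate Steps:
I(T, b) = -1 + T/(T + b) (I(T, b) = -1 + T/(b + T) = -1 + T/(T + b))
I(-597, f(-14)) + (14695 - 192936)/(-64624 + (110073 - 83936)) = -1*20/(-597 + 20) + (14695 - 192936)/(-64624 + (110073 - 83936)) = -1*20/(-577) - 178241/(-64624 + 26137) = -1*20*(-1/577) - 178241/(-38487) = 20/577 - 178241*(-1/38487) = 20/577 + 178241/38487 = 103614797/22206999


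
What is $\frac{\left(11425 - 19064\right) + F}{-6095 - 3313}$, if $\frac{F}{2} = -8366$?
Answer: $\frac{24371}{9408} \approx 2.5905$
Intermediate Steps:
$F = -16732$ ($F = 2 \left(-8366\right) = -16732$)
$\frac{\left(11425 - 19064\right) + F}{-6095 - 3313} = \frac{\left(11425 - 19064\right) - 16732}{-6095 - 3313} = \frac{-7639 - 16732}{-9408} = \left(-24371\right) \left(- \frac{1}{9408}\right) = \frac{24371}{9408}$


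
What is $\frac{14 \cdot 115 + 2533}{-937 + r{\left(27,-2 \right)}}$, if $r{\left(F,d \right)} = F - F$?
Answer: $- \frac{4143}{937} \approx -4.4216$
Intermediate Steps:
$r{\left(F,d \right)} = 0$
$\frac{14 \cdot 115 + 2533}{-937 + r{\left(27,-2 \right)}} = \frac{14 \cdot 115 + 2533}{-937 + 0} = \frac{1610 + 2533}{-937} = 4143 \left(- \frac{1}{937}\right) = - \frac{4143}{937}$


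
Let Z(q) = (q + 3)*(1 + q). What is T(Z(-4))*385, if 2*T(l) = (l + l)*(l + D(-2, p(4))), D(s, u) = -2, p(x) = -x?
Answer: 1155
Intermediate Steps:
Z(q) = (1 + q)*(3 + q) (Z(q) = (3 + q)*(1 + q) = (1 + q)*(3 + q))
T(l) = l*(-2 + l) (T(l) = ((l + l)*(l - 2))/2 = ((2*l)*(-2 + l))/2 = (2*l*(-2 + l))/2 = l*(-2 + l))
T(Z(-4))*385 = ((3 + (-4)² + 4*(-4))*(-2 + (3 + (-4)² + 4*(-4))))*385 = ((3 + 16 - 16)*(-2 + (3 + 16 - 16)))*385 = (3*(-2 + 3))*385 = (3*1)*385 = 3*385 = 1155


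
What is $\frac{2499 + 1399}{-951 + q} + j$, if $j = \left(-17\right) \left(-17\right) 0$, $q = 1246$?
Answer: $\frac{3898}{295} \approx 13.214$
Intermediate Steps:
$j = 0$ ($j = 289 \cdot 0 = 0$)
$\frac{2499 + 1399}{-951 + q} + j = \frac{2499 + 1399}{-951 + 1246} + 0 = \frac{3898}{295} + 0 = \frac{3898}{295}$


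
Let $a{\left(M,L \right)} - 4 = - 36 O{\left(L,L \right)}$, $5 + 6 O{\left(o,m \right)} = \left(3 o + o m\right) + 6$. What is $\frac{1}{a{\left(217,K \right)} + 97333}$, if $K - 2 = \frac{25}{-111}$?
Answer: $\frac{4107}{399529597} \approx 1.028 \cdot 10^{-5}$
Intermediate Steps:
$K = \frac{197}{111}$ ($K = 2 + \frac{25}{-111} = 2 + 25 \left(- \frac{1}{111}\right) = 2 - \frac{25}{111} = \frac{197}{111} \approx 1.7748$)
$O{\left(o,m \right)} = \frac{1}{6} + \frac{o}{2} + \frac{m o}{6}$ ($O{\left(o,m \right)} = - \frac{5}{6} + \frac{\left(3 o + o m\right) + 6}{6} = - \frac{5}{6} + \frac{\left(3 o + m o\right) + 6}{6} = - \frac{5}{6} + \frac{6 + 3 o + m o}{6} = - \frac{5}{6} + \left(1 + \frac{o}{2} + \frac{m o}{6}\right) = \frac{1}{6} + \frac{o}{2} + \frac{m o}{6}$)
$a{\left(M,L \right)} = -2 - 18 L - 6 L^{2}$ ($a{\left(M,L \right)} = 4 - 36 \left(\frac{1}{6} + \frac{L}{2} + \frac{L L}{6}\right) = 4 - 36 \left(\frac{1}{6} + \frac{L}{2} + \frac{L^{2}}{6}\right) = 4 - \left(6 + 6 L^{2} + 18 L\right) = -2 - 18 L - 6 L^{2}$)
$\frac{1}{a{\left(217,K \right)} + 97333} = \frac{1}{\left(-2 - \frac{1182}{37} - 6 \left(\frac{197}{111}\right)^{2}\right) + 97333} = \frac{1}{\left(-2 - \frac{1182}{37} - \frac{77618}{4107}\right) + 97333} = \frac{1}{- \frac{217034}{4107} + 97333} = \frac{1}{\frac{399529597}{4107}} = \frac{4107}{399529597}$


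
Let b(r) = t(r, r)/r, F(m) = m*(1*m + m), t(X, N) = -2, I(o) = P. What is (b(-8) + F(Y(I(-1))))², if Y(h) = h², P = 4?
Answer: 4198401/16 ≈ 2.6240e+5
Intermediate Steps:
I(o) = 4
F(m) = 2*m² (F(m) = m*(m + m) = m*(2*m) = 2*m²)
b(r) = -2/r
(b(-8) + F(Y(I(-1))))² = (-2/(-8) + 2*(4²)²)² = (-2*(-⅛) + 2*16²)² = (¼ + 2*256)² = (¼ + 512)² = (2049/4)² = 4198401/16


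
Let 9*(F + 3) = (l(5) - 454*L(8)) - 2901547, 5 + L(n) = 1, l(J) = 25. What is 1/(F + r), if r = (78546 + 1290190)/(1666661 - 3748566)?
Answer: -18737145/6036980949989 ≈ -3.1037e-6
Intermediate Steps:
L(n) = -4 (L(n) = -5 + 1 = -4)
r = -1368736/2081905 (r = 1368736/(-2081905) = 1368736*(-1/2081905) = -1368736/2081905 ≈ -0.65744)
F = -2899733/9 (F = -3 + ((25 - 454*(-4)) - 2901547)/9 = -3 + ((25 + 1816) - 2901547)/9 = -3 + (1841 - 2901547)/9 = -3 + (⅑)*(-2899706) = -3 - 2899706/9 = -2899733/9 ≈ -3.2219e+5)
1/(F + r) = 1/(-2899733/9 - 1368736/2081905) = 1/(-6036980949989/18737145) = -18737145/6036980949989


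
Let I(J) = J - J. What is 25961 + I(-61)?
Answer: 25961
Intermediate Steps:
I(J) = 0
25961 + I(-61) = 25961 + 0 = 25961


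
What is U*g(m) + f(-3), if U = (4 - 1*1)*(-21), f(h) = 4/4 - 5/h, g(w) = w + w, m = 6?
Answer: -2260/3 ≈ -753.33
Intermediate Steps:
g(w) = 2*w
f(h) = 1 - 5/h (f(h) = 4*(1/4) - 5/h = 1 - 5/h)
U = -63 (U = (4 - 1)*(-21) = 3*(-21) = -63)
U*g(m) + f(-3) = -126*6 + (-5 - 3)/(-3) = -63*12 - 1/3*(-8) = -756 + 8/3 = -2260/3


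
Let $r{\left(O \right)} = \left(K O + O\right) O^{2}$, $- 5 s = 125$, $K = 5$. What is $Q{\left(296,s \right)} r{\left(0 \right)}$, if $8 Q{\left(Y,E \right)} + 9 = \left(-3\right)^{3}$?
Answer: $0$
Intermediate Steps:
$s = -25$ ($s = \left(- \frac{1}{5}\right) 125 = -25$)
$Q{\left(Y,E \right)} = - \frac{9}{2}$ ($Q{\left(Y,E \right)} = - \frac{9}{8} + \frac{\left(-3\right)^{3}}{8} = - \frac{9}{8} + \frac{1}{8} \left(-27\right) = - \frac{9}{8} - \frac{27}{8} = - \frac{9}{2}$)
$r{\left(O \right)} = 6 O^{3}$ ($r{\left(O \right)} = \left(5 O + O\right) O^{2} = 6 O O^{2} = 6 O^{3}$)
$Q{\left(296,s \right)} r{\left(0 \right)} = - \frac{9 \cdot 6 \cdot 0^{3}}{2} = - \frac{9 \cdot 6 \cdot 0}{2} = \left(- \frac{9}{2}\right) 0 = 0$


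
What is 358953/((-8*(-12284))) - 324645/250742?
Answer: 29050539843/12320458912 ≈ 2.3579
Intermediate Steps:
358953/((-8*(-12284))) - 324645/250742 = 358953/98272 - 324645*1/250742 = 358953*(1/98272) - 324645/250742 = 358953/98272 - 324645/250742 = 29050539843/12320458912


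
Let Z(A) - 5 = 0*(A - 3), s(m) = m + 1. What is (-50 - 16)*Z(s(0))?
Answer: -330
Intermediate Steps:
s(m) = 1 + m
Z(A) = 5 (Z(A) = 5 + 0*(A - 3) = 5 + 0*(-3 + A) = 5 + 0 = 5)
(-50 - 16)*Z(s(0)) = (-50 - 16)*5 = -66*5 = -330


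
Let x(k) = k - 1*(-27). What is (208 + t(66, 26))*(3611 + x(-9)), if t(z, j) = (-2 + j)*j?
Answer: 3019328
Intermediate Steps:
x(k) = 27 + k (x(k) = k + 27 = 27 + k)
t(z, j) = j*(-2 + j)
(208 + t(66, 26))*(3611 + x(-9)) = (208 + 26*(-2 + 26))*(3611 + (27 - 9)) = (208 + 26*24)*(3611 + 18) = (208 + 624)*3629 = 832*3629 = 3019328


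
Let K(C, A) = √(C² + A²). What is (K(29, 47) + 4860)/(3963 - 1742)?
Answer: 4860/2221 + 5*√122/2221 ≈ 2.2131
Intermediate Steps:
K(C, A) = √(A² + C²)
(K(29, 47) + 4860)/(3963 - 1742) = (√(47² + 29²) + 4860)/(3963 - 1742) = (√(2209 + 841) + 4860)/2221 = (√3050 + 4860)*(1/2221) = (5*√122 + 4860)*(1/2221) = (4860 + 5*√122)*(1/2221) = 4860/2221 + 5*√122/2221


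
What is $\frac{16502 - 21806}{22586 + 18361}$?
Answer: $- \frac{1768}{13649} \approx -0.12953$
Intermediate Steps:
$\frac{16502 - 21806}{22586 + 18361} = - \frac{5304}{40947} = \left(-5304\right) \frac{1}{40947} = - \frac{1768}{13649}$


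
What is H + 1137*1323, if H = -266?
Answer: 1503985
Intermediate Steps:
H + 1137*1323 = -266 + 1137*1323 = -266 + 1504251 = 1503985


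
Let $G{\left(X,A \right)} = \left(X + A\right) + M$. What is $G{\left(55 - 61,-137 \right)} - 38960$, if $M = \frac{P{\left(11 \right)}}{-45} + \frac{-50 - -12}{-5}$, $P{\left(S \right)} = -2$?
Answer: $- \frac{1759291}{45} \approx -39095.0$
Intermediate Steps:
$M = \frac{344}{45}$ ($M = - \frac{2}{-45} + \frac{-50 - -12}{-5} = \left(-2\right) \left(- \frac{1}{45}\right) + \left(-50 + 12\right) \left(- \frac{1}{5}\right) = \frac{2}{45} - - \frac{38}{5} = \frac{2}{45} + \frac{38}{5} = \frac{344}{45} \approx 7.6444$)
$G{\left(X,A \right)} = \frac{344}{45} + A + X$ ($G{\left(X,A \right)} = \left(X + A\right) + \frac{344}{45} = \left(A + X\right) + \frac{344}{45} = \frac{344}{45} + A + X$)
$G{\left(55 - 61,-137 \right)} - 38960 = \left(\frac{344}{45} - 137 + \left(55 - 61\right)\right) - 38960 = \left(\frac{344}{45} - 137 - 6\right) - 38960 = - \frac{6091}{45} - 38960 = - \frac{1759291}{45}$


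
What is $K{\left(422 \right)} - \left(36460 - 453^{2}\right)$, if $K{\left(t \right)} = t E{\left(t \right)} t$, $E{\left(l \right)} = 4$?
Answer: $881085$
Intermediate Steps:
$K{\left(t \right)} = 4 t^{2}$ ($K{\left(t \right)} = t 4 t = 4 t t = 4 t^{2}$)
$K{\left(422 \right)} - \left(36460 - 453^{2}\right) = 4 \cdot 422^{2} - \left(36460 - 453^{2}\right) = 4 \cdot 178084 + \left(-36460 + 205209\right) = 712336 + 168749 = 881085$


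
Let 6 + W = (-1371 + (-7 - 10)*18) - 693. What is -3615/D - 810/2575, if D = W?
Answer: 492271/407880 ≈ 1.2069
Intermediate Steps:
W = -2376 (W = -6 + ((-1371 + (-7 - 10)*18) - 693) = -6 + ((-1371 - 17*18) - 693) = -6 + ((-1371 - 306) - 693) = -6 + (-1677 - 693) = -6 - 2370 = -2376)
D = -2376
-3615/D - 810/2575 = -3615/(-2376) - 810/2575 = -3615*(-1/2376) - 810*1/2575 = 1205/792 - 162/515 = 492271/407880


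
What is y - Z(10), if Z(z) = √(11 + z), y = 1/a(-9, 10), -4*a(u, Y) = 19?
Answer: -4/19 - √21 ≈ -4.7931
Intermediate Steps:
a(u, Y) = -19/4 (a(u, Y) = -¼*19 = -19/4)
y = -4/19 (y = 1/(-19/4) = -4/19 ≈ -0.21053)
y - Z(10) = -4/19 - √(11 + 10) = -4/19 - √21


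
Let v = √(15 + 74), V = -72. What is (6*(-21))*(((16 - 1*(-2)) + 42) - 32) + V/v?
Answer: -3528 - 72*√89/89 ≈ -3535.6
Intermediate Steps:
v = √89 ≈ 9.4340
(6*(-21))*(((16 - 1*(-2)) + 42) - 32) + V/v = (6*(-21))*(((16 - 1*(-2)) + 42) - 32) - 72*√89/89 = -126*(((16 + 2) + 42) - 32) - 72*√89/89 = -126*((18 + 42) - 32) - 72*√89/89 = -126*(60 - 32) - 72*√89/89 = -126*28 - 72*√89/89 = -3528 - 72*√89/89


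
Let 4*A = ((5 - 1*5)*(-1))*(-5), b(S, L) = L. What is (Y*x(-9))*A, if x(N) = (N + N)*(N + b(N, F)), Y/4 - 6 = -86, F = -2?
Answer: 0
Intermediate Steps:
Y = -320 (Y = 24 + 4*(-86) = 24 - 344 = -320)
x(N) = 2*N*(-2 + N) (x(N) = (N + N)*(N - 2) = (2*N)*(-2 + N) = 2*N*(-2 + N))
A = 0 (A = (((5 - 1*5)*(-1))*(-5))/4 = (((5 - 5)*(-1))*(-5))/4 = ((0*(-1))*(-5))/4 = (0*(-5))/4 = (¼)*0 = 0)
(Y*x(-9))*A = -640*(-9)*(-2 - 9)*0 = -640*(-9)*(-11)*0 = -320*198*0 = -63360*0 = 0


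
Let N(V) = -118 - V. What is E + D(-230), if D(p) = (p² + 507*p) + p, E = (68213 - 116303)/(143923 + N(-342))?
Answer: -3072269090/48049 ≈ -63940.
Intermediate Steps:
E = -16030/48049 (E = (68213 - 116303)/(143923 + (-118 - 1*(-342))) = -48090/(143923 + (-118 + 342)) = -48090/(143923 + 224) = -48090/144147 = -48090*1/144147 = -16030/48049 ≈ -0.33362)
D(p) = p² + 508*p
E + D(-230) = -16030/48049 - 230*(508 - 230) = -16030/48049 - 230*278 = -16030/48049 - 63940 = -3072269090/48049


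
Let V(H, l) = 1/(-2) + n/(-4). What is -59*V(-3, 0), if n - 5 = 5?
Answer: 177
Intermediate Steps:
n = 10 (n = 5 + 5 = 10)
V(H, l) = -3 (V(H, l) = 1/(-2) + 10/(-4) = 1*(-1/2) + 10*(-1/4) = -1/2 - 5/2 = -3)
-59*V(-3, 0) = -59*(-3) = 177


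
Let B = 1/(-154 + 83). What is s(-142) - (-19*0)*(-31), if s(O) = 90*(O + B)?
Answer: -907470/71 ≈ -12781.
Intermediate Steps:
B = -1/71 (B = 1/(-71) = -1/71 ≈ -0.014085)
s(O) = -90/71 + 90*O (s(O) = 90*(O - 1/71) = 90*(-1/71 + O) = -90/71 + 90*O)
s(-142) - (-19*0)*(-31) = (-90/71 + 90*(-142)) - (-19*0)*(-31) = (-90/71 - 12780) - 0*(-31) = -907470/71 - 1*0 = -907470/71 + 0 = -907470/71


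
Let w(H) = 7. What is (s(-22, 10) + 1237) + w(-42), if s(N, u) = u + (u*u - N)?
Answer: 1376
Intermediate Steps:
s(N, u) = u + u**2 - N (s(N, u) = u + (u**2 - N) = u + u**2 - N)
(s(-22, 10) + 1237) + w(-42) = ((10 + 10**2 - 1*(-22)) + 1237) + 7 = ((10 + 100 + 22) + 1237) + 7 = (132 + 1237) + 7 = 1369 + 7 = 1376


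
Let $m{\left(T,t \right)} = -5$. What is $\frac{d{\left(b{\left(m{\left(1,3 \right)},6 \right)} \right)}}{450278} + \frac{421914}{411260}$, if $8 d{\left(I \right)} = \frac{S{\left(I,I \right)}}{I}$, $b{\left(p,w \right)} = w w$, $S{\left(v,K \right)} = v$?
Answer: $\frac{379957286999}{370362660560} \approx 1.0259$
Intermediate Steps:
$b{\left(p,w \right)} = w^{2}$
$d{\left(I \right)} = \frac{1}{8}$ ($d{\left(I \right)} = \frac{I \frac{1}{I}}{8} = \frac{1}{8} \cdot 1 = \frac{1}{8}$)
$\frac{d{\left(b{\left(m{\left(1,3 \right)},6 \right)} \right)}}{450278} + \frac{421914}{411260} = \frac{1}{8 \cdot 450278} + \frac{421914}{411260} = \frac{1}{8} \cdot \frac{1}{450278} + 421914 \cdot \frac{1}{411260} = \frac{1}{3602224} + \frac{210957}{205630} = \frac{379957286999}{370362660560}$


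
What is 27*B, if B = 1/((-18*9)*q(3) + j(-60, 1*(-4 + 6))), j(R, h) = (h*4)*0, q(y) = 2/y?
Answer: -1/4 ≈ -0.25000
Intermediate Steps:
j(R, h) = 0 (j(R, h) = (4*h)*0 = 0)
B = -1/108 (B = 1/((-18*9)*(2/3) + 0) = 1/(-324/3 + 0) = 1/(-162*2/3 + 0) = 1/(-108 + 0) = 1/(-108) = -1/108 ≈ -0.0092593)
27*B = 27*(-1/108) = -1/4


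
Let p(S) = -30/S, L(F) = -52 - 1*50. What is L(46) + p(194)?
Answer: -9909/97 ≈ -102.15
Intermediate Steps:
L(F) = -102 (L(F) = -52 - 50 = -102)
L(46) + p(194) = -102 - 30/194 = -102 - 30*1/194 = -102 - 15/97 = -9909/97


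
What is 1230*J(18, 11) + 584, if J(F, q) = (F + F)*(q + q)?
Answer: 974744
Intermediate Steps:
J(F, q) = 4*F*q (J(F, q) = (2*F)*(2*q) = 4*F*q)
1230*J(18, 11) + 584 = 1230*(4*18*11) + 584 = 1230*792 + 584 = 974160 + 584 = 974744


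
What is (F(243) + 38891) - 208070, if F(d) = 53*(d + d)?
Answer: -143421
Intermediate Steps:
F(d) = 106*d (F(d) = 53*(2*d) = 106*d)
(F(243) + 38891) - 208070 = (106*243 + 38891) - 208070 = (25758 + 38891) - 208070 = 64649 - 208070 = -143421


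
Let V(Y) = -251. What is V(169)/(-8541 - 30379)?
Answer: 251/38920 ≈ 0.0064491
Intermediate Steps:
V(169)/(-8541 - 30379) = -251/(-8541 - 30379) = -251/(-38920) = -251*(-1/38920) = 251/38920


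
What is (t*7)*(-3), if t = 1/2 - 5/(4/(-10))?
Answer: -273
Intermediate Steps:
t = 13 (t = 1*(½) - 5/(4*(-⅒)) = ½ - 5/(-⅖) = ½ - 5*(-5/2) = ½ + 25/2 = 13)
(t*7)*(-3) = (13*7)*(-3) = 91*(-3) = -273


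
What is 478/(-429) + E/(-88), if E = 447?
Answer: -21257/3432 ≈ -6.1938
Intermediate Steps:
478/(-429) + E/(-88) = 478/(-429) + 447/(-88) = 478*(-1/429) + 447*(-1/88) = -478/429 - 447/88 = -21257/3432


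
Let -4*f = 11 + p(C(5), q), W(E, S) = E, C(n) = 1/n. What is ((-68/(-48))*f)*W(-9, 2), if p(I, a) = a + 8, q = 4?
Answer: 1173/16 ≈ 73.313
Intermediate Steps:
p(I, a) = 8 + a
f = -23/4 (f = -(11 + (8 + 4))/4 = -(11 + 12)/4 = -¼*23 = -23/4 ≈ -5.7500)
((-68/(-48))*f)*W(-9, 2) = (-68/(-48)*(-23/4))*(-9) = (-68*(-1/48)*(-23/4))*(-9) = ((17/12)*(-23/4))*(-9) = -391/48*(-9) = 1173/16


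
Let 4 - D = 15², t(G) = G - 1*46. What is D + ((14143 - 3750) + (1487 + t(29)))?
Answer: 11642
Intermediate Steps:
t(G) = -46 + G (t(G) = G - 46 = -46 + G)
D = -221 (D = 4 - 1*15² = 4 - 1*225 = 4 - 225 = -221)
D + ((14143 - 3750) + (1487 + t(29))) = -221 + ((14143 - 3750) + (1487 + (-46 + 29))) = -221 + (10393 + (1487 - 17)) = -221 + (10393 + 1470) = -221 + 11863 = 11642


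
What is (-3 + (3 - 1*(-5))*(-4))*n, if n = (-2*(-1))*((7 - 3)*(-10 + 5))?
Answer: 1400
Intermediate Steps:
n = -40 (n = 2*(4*(-5)) = 2*(-20) = -40)
(-3 + (3 - 1*(-5))*(-4))*n = (-3 + (3 - 1*(-5))*(-4))*(-40) = (-3 + (3 + 5)*(-4))*(-40) = (-3 + 8*(-4))*(-40) = (-3 - 32)*(-40) = -35*(-40) = 1400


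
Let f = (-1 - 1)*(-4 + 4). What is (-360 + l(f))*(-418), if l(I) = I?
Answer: 150480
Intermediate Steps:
f = 0 (f = -2*0 = 0)
(-360 + l(f))*(-418) = (-360 + 0)*(-418) = -360*(-418) = 150480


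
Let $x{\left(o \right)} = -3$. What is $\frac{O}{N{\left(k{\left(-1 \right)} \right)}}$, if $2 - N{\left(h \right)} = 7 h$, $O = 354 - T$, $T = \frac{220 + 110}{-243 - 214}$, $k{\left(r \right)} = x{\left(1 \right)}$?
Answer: $\frac{162108}{10511} \approx 15.423$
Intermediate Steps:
$k{\left(r \right)} = -3$
$T = - \frac{330}{457}$ ($T = \frac{330}{-457} = 330 \left(- \frac{1}{457}\right) = - \frac{330}{457} \approx -0.7221$)
$O = \frac{162108}{457}$ ($O = 354 - - \frac{330}{457} = 354 + \frac{330}{457} = \frac{162108}{457} \approx 354.72$)
$N{\left(h \right)} = 2 - 7 h$
$\frac{O}{N{\left(k{\left(-1 \right)} \right)}} = \frac{162108}{457 \left(2 - -21\right)} = \frac{162108}{457 \left(2 + 21\right)} = \frac{162108}{457 \cdot 23} = \frac{162108}{457} \cdot \frac{1}{23} = \frac{162108}{10511}$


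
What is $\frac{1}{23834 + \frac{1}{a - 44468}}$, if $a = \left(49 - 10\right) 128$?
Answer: $\frac{39476}{940870983} \approx 4.1957 \cdot 10^{-5}$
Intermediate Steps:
$a = 4992$ ($a = 39 \cdot 128 = 4992$)
$\frac{1}{23834 + \frac{1}{a - 44468}} = \frac{1}{23834 + \frac{1}{4992 - 44468}} = \frac{1}{23834 + \frac{1}{-39476}} = \frac{1}{23834 - \frac{1}{39476}} = \frac{1}{\frac{940870983}{39476}} = \frac{39476}{940870983}$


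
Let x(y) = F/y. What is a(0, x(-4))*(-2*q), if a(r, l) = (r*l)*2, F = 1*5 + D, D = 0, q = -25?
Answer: 0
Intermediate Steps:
F = 5 (F = 1*5 + 0 = 5 + 0 = 5)
x(y) = 5/y
a(r, l) = 2*l*r (a(r, l) = (l*r)*2 = 2*l*r)
a(0, x(-4))*(-2*q) = (2*(5/(-4))*0)*(-2*(-25)) = (2*(5*(-1/4))*0)*50 = (2*(-5/4)*0)*50 = 0*50 = 0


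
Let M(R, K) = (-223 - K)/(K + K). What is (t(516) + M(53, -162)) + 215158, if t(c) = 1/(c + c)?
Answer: 5995167785/27864 ≈ 2.1516e+5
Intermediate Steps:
t(c) = 1/(2*c)
M(R, K) = (-223 - K)/(2*K) (M(R, K) = (-223 - K)/((2*K)) = (-223 - K)*(1/(2*K)) = (-223 - K)/(2*K))
(t(516) + M(53, -162)) + 215158 = ((½)/516 + (½)*(-223 - 1*(-162))/(-162)) + 215158 = ((½)*(1/516) + (½)*(-1/162)*(-223 + 162)) + 215158 = (1/1032 + (½)*(-1/162)*(-61)) + 215158 = (1/1032 + 61/324) + 215158 = 5273/27864 + 215158 = 5995167785/27864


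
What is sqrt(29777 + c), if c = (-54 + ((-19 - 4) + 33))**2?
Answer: 31*sqrt(33) ≈ 178.08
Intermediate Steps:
c = 1936 (c = (-54 + (-23 + 33))**2 = (-54 + 10)**2 = (-44)**2 = 1936)
sqrt(29777 + c) = sqrt(29777 + 1936) = sqrt(31713) = 31*sqrt(33)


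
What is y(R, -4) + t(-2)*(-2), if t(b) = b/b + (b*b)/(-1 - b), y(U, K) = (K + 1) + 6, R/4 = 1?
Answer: -7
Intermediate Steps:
R = 4 (R = 4*1 = 4)
y(U, K) = 7 + K (y(U, K) = (1 + K) + 6 = 7 + K)
t(b) = 1 + b²/(-1 - b)
y(R, -4) + t(-2)*(-2) = (7 - 4) + ((1 - 2 - 1*(-2)²)/(1 - 2))*(-2) = 3 + ((1 - 2 - 1*4)/(-1))*(-2) = 3 - (1 - 2 - 4)*(-2) = 3 - 1*(-5)*(-2) = 3 + 5*(-2) = 3 - 10 = -7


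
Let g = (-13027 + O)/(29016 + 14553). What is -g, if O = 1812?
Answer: 11215/43569 ≈ 0.25741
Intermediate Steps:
g = -11215/43569 (g = (-13027 + 1812)/(29016 + 14553) = -11215/43569 ≈ -0.25741)
-g = -1*(-11215/43569) = 11215/43569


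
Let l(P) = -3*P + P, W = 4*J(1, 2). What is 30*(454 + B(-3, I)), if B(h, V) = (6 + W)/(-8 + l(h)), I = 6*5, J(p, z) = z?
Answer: 13410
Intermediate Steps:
W = 8 (W = 4*2 = 8)
l(P) = -2*P
I = 30
B(h, V) = 14/(-8 - 2*h) (B(h, V) = (6 + 8)/(-8 - 2*h) = 14/(-8 - 2*h))
30*(454 + B(-3, I)) = 30*(454 - 7/(4 - 3)) = 30*(454 - 7/1) = 30*(454 - 7*1) = 30*(454 - 7) = 30*447 = 13410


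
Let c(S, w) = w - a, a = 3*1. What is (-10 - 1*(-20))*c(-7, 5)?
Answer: 20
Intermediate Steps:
a = 3
c(S, w) = -3 + w (c(S, w) = w - 1*3 = w - 3 = -3 + w)
(-10 - 1*(-20))*c(-7, 5) = (-10 - 1*(-20))*(-3 + 5) = (-10 + 20)*2 = 10*2 = 20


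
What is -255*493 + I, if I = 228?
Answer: -125487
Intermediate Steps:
-255*493 + I = -255*493 + 228 = -125715 + 228 = -125487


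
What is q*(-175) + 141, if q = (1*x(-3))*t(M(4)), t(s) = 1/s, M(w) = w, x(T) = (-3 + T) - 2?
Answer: 491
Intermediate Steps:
x(T) = -5 + T
t(s) = 1/s
q = -2 (q = (1*(-5 - 3))/4 = (1*(-8))*(¼) = -8*¼ = -2)
q*(-175) + 141 = -2*(-175) + 141 = 350 + 141 = 491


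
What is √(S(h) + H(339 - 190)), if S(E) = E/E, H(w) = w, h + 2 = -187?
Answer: 5*√6 ≈ 12.247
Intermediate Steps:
h = -189 (h = -2 - 187 = -189)
S(E) = 1
√(S(h) + H(339 - 190)) = √(1 + (339 - 190)) = √(1 + 149) = √150 = 5*√6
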